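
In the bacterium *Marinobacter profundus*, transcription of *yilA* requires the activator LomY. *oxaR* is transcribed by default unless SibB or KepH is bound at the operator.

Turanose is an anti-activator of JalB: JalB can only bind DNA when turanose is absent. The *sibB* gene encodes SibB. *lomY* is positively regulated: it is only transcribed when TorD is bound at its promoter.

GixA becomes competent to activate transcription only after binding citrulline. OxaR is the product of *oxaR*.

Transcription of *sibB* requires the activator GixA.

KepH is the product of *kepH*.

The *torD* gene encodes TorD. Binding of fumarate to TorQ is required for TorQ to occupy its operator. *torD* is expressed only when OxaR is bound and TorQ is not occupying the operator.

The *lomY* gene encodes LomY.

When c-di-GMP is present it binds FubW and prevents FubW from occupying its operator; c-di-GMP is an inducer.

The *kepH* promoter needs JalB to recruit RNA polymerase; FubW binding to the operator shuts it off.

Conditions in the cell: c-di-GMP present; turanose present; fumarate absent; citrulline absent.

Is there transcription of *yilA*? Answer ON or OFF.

Citrulline is absent, so GixA is inactive.
Required activator GixA is absent, so *sibB* is not transcribed.
So SibB is not produced.
c-di-GMP is present, so FubW is inactive.
Turanose is present, so JalB is inactive.
Required activator JalB is absent, so *kepH* is not transcribed.
So KepH is not produced.
With no repressor bound, *oxaR* is transcribed.
So OxaR is produced and active.
Fumarate is absent, so TorQ is inactive.
No repressor is bound and OxaR is active, so *torD* is transcribed.
So TorD is produced and active.
No repressor is bound and TorD is active, so *lomY* is transcribed.
So LomY is produced and active.
No repressor is bound and LomY is active, so *yilA* is transcribed.

ON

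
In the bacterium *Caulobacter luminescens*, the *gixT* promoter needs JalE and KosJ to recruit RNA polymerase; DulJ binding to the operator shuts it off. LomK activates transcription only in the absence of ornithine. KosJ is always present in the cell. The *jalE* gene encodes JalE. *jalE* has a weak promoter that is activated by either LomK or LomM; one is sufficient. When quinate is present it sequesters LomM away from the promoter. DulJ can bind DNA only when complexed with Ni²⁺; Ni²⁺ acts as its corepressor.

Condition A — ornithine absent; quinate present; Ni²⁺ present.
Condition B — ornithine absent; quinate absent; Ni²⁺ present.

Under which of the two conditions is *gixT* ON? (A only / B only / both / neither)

neither

Condition A:
Ornithine is absent, so LomK is active.
Quinate is present, so LomM is inactive.
Activator LomK is present, so *jalE* is transcribed.
So JalE is produced and active.
KosJ is produced constitutively and is active.
Ni²⁺ is present, so DulJ is active.
With repressor DulJ bound, *gixT* is not transcribed.
→ *gixT* is OFF in A.
Condition B:
Ornithine is absent, so LomK is active.
Quinate is absent, so LomM is active.
Activator LomK is present, so *jalE* is transcribed.
So JalE is produced and active.
KosJ is produced constitutively and is active.
Ni²⁺ is present, so DulJ is active.
With repressor DulJ bound, *gixT* is not transcribed.
→ *gixT* is OFF in B.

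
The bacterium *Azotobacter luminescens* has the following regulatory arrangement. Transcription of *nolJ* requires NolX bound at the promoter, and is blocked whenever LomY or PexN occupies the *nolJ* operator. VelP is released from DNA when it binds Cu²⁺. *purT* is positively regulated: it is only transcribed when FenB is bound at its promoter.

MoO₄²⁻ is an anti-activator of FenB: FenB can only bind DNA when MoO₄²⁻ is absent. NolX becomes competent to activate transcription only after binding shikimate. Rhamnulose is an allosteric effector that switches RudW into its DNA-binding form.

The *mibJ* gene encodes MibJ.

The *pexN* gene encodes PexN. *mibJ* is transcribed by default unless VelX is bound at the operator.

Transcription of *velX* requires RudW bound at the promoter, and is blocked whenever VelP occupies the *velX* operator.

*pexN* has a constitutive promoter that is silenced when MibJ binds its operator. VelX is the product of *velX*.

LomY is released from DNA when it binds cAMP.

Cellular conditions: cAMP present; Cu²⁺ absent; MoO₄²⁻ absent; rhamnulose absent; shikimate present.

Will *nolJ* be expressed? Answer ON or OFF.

ON

cAMP is present, so LomY is inactive.
Shikimate is present, so NolX is active.
Cu²⁺ is absent, so VelP is active.
Rhamnulose is absent, so RudW is inactive.
With repressor VelP bound, *velX* is not transcribed.
So VelX is not produced.
With no repressor bound, *mibJ* is transcribed.
So MibJ is produced and active.
With repressor MibJ bound, *pexN* is not transcribed.
So PexN is not produced.
No repressor is bound and NolX is active, so *nolJ* is transcribed.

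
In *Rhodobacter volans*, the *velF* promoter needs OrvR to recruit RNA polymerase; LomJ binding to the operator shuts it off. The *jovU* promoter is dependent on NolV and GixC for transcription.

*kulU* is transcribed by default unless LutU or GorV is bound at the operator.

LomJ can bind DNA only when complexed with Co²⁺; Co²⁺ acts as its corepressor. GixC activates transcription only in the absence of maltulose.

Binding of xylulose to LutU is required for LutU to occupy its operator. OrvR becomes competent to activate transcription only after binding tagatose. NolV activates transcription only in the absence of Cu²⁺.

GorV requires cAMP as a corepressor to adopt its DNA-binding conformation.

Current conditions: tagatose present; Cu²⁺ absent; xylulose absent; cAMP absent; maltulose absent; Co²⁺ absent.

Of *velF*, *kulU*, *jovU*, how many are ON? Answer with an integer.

Tagatose is present, so OrvR is active.
Co²⁺ is absent, so LomJ is inactive.
No repressor is bound and OrvR is active, so *velF* is transcribed.
→ *velF* is ON.
Xylulose is absent, so LutU is inactive.
cAMP is absent, so GorV is inactive.
With no repressor bound, *kulU* is transcribed.
→ *kulU* is ON.
Cu²⁺ is absent, so NolV is active.
Maltulose is absent, so GixC is active.
No repressor is bound and NolV and GixC are active, so *jovU* is transcribed.
→ *jovU* is ON.
3 of the 3 genes are transcribed.

3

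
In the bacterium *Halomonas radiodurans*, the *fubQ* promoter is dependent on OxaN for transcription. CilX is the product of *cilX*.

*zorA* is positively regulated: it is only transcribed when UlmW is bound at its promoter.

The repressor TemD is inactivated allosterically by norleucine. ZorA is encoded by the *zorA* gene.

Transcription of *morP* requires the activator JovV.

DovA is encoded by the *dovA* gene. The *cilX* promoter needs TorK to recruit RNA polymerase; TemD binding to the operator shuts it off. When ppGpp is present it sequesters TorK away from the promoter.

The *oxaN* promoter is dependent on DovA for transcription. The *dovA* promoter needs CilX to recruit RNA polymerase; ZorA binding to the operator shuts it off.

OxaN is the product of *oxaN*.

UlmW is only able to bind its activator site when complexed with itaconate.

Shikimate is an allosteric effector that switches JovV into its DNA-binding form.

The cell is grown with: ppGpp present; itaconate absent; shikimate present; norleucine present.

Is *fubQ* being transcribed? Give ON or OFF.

OFF

Itaconate is absent, so UlmW is inactive.
Required activator UlmW is absent, so *zorA* is not transcribed.
So ZorA is not produced.
Norleucine is present, so TemD is inactive.
ppGpp is present, so TorK is inactive.
Required activator TorK is absent, so *cilX* is not transcribed.
So CilX is not produced.
Required activator CilX is absent, so *dovA* is not transcribed.
So DovA is not produced.
Required activator DovA is absent, so *oxaN* is not transcribed.
So OxaN is not produced.
Required activator OxaN is absent, so *fubQ* is not transcribed.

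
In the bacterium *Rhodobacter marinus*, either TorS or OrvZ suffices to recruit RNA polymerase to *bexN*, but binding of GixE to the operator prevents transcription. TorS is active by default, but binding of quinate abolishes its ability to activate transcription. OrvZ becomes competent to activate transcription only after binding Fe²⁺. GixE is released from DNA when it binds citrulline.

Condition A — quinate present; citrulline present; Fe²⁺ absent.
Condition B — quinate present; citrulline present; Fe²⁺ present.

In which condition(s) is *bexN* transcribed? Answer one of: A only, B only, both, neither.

B only

Condition A:
Quinate is present, so TorS is inactive.
Citrulline is present, so GixE is inactive.
Fe²⁺ is absent, so OrvZ is inactive.
No activator is available at the *bexN* promoter, so *bexN* is not transcribed.
→ *bexN* is OFF in A.
Condition B:
Quinate is present, so TorS is inactive.
Citrulline is present, so GixE is inactive.
Fe²⁺ is present, so OrvZ is active.
Activator OrvZ is present, so *bexN* is transcribed.
→ *bexN* is ON in B.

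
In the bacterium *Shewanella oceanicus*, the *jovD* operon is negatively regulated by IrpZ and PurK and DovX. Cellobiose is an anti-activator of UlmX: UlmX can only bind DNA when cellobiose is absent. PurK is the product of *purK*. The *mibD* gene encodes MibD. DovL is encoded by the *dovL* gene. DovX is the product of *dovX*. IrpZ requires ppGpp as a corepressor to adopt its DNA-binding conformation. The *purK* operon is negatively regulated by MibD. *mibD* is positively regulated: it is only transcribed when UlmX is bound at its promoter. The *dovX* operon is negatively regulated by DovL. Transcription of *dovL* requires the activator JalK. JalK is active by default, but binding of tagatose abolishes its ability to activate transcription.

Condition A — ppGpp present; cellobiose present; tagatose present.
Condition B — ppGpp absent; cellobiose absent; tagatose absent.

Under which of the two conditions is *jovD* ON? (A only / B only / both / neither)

B only

Condition A:
ppGpp is present, so IrpZ is active.
Cellobiose is present, so UlmX is inactive.
Required activator UlmX is absent, so *mibD* is not transcribed.
So MibD is not produced.
With no repressor bound, *purK* is transcribed.
So PurK is produced and active.
Tagatose is present, so JalK is inactive.
Required activator JalK is absent, so *dovL* is not transcribed.
So DovL is not produced.
With no repressor bound, *dovX* is transcribed.
So DovX is produced and active.
With repressor IrpZ bound, *jovD* is not transcribed.
→ *jovD* is OFF in A.
Condition B:
ppGpp is absent, so IrpZ is inactive.
Cellobiose is absent, so UlmX is active.
No repressor is bound and UlmX is active, so *mibD* is transcribed.
So MibD is produced and active.
With repressor MibD bound, *purK* is not transcribed.
So PurK is not produced.
Tagatose is absent, so JalK is active.
No repressor is bound and JalK is active, so *dovL* is transcribed.
So DovL is produced and active.
With repressor DovL bound, *dovX* is not transcribed.
So DovX is not produced.
With no repressor bound, *jovD* is transcribed.
→ *jovD* is ON in B.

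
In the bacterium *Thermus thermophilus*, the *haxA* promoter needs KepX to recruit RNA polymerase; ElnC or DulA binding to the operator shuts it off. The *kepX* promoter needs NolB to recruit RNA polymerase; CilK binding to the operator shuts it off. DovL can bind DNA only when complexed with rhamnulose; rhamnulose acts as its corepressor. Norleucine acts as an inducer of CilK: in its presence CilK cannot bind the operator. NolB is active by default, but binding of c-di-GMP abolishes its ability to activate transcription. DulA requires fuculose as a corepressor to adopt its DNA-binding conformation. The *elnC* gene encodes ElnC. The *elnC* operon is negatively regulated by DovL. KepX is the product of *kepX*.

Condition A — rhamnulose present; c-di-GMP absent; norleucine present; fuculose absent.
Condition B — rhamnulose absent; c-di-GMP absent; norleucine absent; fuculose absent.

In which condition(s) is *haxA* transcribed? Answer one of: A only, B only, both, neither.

Condition A:
Rhamnulose is present, so DovL is active.
With repressor DovL bound, *elnC* is not transcribed.
So ElnC is not produced.
c-di-GMP is absent, so NolB is active.
Norleucine is present, so CilK is inactive.
No repressor is bound and NolB is active, so *kepX* is transcribed.
So KepX is produced and active.
Fuculose is absent, so DulA is inactive.
No repressor is bound and KepX is active, so *haxA* is transcribed.
→ *haxA* is ON in A.
Condition B:
Rhamnulose is absent, so DovL is inactive.
With no repressor bound, *elnC* is transcribed.
So ElnC is produced and active.
c-di-GMP is absent, so NolB is active.
Norleucine is absent, so CilK is active.
With repressor CilK bound, *kepX* is not transcribed.
So KepX is not produced.
Fuculose is absent, so DulA is inactive.
With repressor ElnC bound, *haxA* is not transcribed.
→ *haxA* is OFF in B.

A only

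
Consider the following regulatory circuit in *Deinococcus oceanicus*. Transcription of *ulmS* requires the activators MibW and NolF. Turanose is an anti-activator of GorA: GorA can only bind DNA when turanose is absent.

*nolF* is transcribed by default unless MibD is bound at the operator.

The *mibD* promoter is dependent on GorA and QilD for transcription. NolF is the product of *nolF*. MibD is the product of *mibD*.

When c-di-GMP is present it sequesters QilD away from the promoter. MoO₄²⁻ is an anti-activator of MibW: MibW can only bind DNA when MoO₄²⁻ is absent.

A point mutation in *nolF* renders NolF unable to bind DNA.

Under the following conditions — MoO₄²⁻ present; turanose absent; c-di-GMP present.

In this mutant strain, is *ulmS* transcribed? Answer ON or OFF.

MoO₄²⁻ is present, so MibW is inactive.
NolF is non-functional in this strain, so it has no effect.
Required activator MibW is absent, so *ulmS* is not transcribed.

OFF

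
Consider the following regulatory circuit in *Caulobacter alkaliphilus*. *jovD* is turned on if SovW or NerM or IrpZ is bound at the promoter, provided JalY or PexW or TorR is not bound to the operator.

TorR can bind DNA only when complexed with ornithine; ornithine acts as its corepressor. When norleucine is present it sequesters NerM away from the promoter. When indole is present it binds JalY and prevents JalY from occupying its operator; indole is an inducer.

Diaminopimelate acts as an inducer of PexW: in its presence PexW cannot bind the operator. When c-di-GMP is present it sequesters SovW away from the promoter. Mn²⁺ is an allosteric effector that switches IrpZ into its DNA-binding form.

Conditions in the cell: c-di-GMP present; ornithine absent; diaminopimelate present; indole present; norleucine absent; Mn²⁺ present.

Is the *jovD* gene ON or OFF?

ON

Indole is present, so JalY is inactive.
Diaminopimelate is present, so PexW is inactive.
c-di-GMP is present, so SovW is inactive.
Norleucine is absent, so NerM is active.
Ornithine is absent, so TorR is inactive.
Mn²⁺ is present, so IrpZ is active.
Activator NerM is present, so *jovD* is transcribed.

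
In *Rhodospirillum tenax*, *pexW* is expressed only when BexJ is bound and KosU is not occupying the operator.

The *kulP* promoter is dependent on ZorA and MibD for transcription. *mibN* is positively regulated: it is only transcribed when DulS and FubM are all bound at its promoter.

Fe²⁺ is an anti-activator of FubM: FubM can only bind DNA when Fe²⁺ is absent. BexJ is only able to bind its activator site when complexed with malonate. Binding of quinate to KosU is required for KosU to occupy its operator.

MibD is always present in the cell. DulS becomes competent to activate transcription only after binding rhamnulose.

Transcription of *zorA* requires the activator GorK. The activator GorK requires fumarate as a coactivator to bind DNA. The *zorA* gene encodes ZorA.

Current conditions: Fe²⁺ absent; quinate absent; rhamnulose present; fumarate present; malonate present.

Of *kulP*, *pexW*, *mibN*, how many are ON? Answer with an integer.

Fumarate is present, so GorK is active.
No repressor is bound and GorK is active, so *zorA* is transcribed.
So ZorA is produced and active.
MibD is produced constitutively and is active.
No repressor is bound and ZorA and MibD are active, so *kulP* is transcribed.
→ *kulP* is ON.
Quinate is absent, so KosU is inactive.
Malonate is present, so BexJ is active.
No repressor is bound and BexJ is active, so *pexW* is transcribed.
→ *pexW* is ON.
Rhamnulose is present, so DulS is active.
Fe²⁺ is absent, so FubM is active.
No repressor is bound and DulS and FubM are active, so *mibN* is transcribed.
→ *mibN* is ON.
3 of the 3 genes are transcribed.

3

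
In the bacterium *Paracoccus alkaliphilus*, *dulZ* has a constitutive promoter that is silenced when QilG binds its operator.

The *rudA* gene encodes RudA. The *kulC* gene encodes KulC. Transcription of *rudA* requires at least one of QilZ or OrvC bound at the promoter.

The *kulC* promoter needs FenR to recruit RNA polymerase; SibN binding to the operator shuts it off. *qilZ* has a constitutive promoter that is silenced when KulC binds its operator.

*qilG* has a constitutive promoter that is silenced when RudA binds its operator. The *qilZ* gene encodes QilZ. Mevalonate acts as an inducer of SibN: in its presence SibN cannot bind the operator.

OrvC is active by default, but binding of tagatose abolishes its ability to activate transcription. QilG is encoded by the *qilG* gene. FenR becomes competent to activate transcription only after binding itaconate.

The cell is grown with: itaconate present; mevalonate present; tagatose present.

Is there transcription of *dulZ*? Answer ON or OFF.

Mevalonate is present, so SibN is inactive.
Itaconate is present, so FenR is active.
No repressor is bound and FenR is active, so *kulC* is transcribed.
So KulC is produced and active.
With repressor KulC bound, *qilZ* is not transcribed.
So QilZ is not produced.
Tagatose is present, so OrvC is inactive.
No activator is available at the *rudA* promoter, so *rudA* is not transcribed.
So RudA is not produced.
With no repressor bound, *qilG* is transcribed.
So QilG is produced and active.
With repressor QilG bound, *dulZ* is not transcribed.

OFF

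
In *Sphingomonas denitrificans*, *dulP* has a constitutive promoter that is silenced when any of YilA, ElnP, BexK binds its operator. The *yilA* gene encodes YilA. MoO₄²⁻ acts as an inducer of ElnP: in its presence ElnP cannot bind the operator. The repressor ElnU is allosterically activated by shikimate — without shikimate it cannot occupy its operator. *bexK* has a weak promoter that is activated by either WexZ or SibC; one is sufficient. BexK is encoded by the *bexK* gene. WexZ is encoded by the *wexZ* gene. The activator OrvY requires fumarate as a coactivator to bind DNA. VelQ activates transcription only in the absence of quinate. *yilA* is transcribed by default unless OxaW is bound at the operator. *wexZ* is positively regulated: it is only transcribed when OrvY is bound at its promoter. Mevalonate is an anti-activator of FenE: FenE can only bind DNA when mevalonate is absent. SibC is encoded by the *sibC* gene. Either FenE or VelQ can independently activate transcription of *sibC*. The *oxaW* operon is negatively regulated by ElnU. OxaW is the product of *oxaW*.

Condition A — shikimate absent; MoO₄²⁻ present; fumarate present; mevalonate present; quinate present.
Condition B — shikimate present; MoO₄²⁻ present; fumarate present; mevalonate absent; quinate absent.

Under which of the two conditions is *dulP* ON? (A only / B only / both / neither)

neither

Condition A:
Shikimate is absent, so ElnU is inactive.
With no repressor bound, *oxaW* is transcribed.
So OxaW is produced and active.
With repressor OxaW bound, *yilA* is not transcribed.
So YilA is not produced.
MoO₄²⁻ is present, so ElnP is inactive.
Fumarate is present, so OrvY is active.
No repressor is bound and OrvY is active, so *wexZ* is transcribed.
So WexZ is produced and active.
Mevalonate is present, so FenE is inactive.
Quinate is present, so VelQ is inactive.
No activator is available at the *sibC* promoter, so *sibC* is not transcribed.
So SibC is not produced.
Activator WexZ is present, so *bexK* is transcribed.
So BexK is produced and active.
With repressor BexK bound, *dulP* is not transcribed.
→ *dulP* is OFF in A.
Condition B:
Shikimate is present, so ElnU is active.
With repressor ElnU bound, *oxaW* is not transcribed.
So OxaW is not produced.
With no repressor bound, *yilA* is transcribed.
So YilA is produced and active.
MoO₄²⁻ is present, so ElnP is inactive.
Fumarate is present, so OrvY is active.
No repressor is bound and OrvY is active, so *wexZ* is transcribed.
So WexZ is produced and active.
Mevalonate is absent, so FenE is active.
Quinate is absent, so VelQ is active.
Activator FenE is present, so *sibC* is transcribed.
So SibC is produced and active.
Activator WexZ is present, so *bexK* is transcribed.
So BexK is produced and active.
With repressor YilA bound, *dulP* is not transcribed.
→ *dulP* is OFF in B.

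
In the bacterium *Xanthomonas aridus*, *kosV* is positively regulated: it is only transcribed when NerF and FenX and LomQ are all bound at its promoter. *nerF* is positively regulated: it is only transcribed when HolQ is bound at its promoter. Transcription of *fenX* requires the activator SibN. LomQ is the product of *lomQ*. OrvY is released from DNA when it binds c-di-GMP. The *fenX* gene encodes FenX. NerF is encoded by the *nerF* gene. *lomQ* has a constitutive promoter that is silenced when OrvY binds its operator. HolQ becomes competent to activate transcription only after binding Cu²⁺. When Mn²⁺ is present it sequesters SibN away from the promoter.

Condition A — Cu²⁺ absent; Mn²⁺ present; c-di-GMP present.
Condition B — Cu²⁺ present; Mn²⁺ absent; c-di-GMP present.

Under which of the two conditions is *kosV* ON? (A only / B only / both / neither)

Condition A:
Cu²⁺ is absent, so HolQ is inactive.
Required activator HolQ is absent, so *nerF* is not transcribed.
So NerF is not produced.
Mn²⁺ is present, so SibN is inactive.
Required activator SibN is absent, so *fenX* is not transcribed.
So FenX is not produced.
c-di-GMP is present, so OrvY is inactive.
With no repressor bound, *lomQ* is transcribed.
So LomQ is produced and active.
Required activator NerF is absent, so *kosV* is not transcribed.
→ *kosV* is OFF in A.
Condition B:
Cu²⁺ is present, so HolQ is active.
No repressor is bound and HolQ is active, so *nerF* is transcribed.
So NerF is produced and active.
Mn²⁺ is absent, so SibN is active.
No repressor is bound and SibN is active, so *fenX* is transcribed.
So FenX is produced and active.
c-di-GMP is present, so OrvY is inactive.
With no repressor bound, *lomQ* is transcribed.
So LomQ is produced and active.
No repressor is bound and NerF and FenX and LomQ are active, so *kosV* is transcribed.
→ *kosV* is ON in B.

B only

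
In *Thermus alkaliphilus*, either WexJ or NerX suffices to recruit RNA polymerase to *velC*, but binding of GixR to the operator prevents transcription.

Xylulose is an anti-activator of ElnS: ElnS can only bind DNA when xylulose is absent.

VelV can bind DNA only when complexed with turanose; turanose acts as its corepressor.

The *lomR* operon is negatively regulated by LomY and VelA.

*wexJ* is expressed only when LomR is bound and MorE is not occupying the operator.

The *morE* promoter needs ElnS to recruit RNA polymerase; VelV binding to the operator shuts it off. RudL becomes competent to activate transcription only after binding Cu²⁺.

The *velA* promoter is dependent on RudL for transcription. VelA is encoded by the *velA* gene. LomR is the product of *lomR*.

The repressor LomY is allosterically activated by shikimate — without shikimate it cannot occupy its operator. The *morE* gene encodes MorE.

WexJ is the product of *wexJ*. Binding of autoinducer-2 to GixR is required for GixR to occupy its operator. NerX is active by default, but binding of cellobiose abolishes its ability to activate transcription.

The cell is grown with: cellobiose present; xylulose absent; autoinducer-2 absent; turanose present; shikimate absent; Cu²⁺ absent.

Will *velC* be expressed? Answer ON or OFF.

Turanose is present, so VelV is active.
Xylulose is absent, so ElnS is active.
With repressor VelV bound, *morE* is not transcribed.
So MorE is not produced.
Shikimate is absent, so LomY is inactive.
Cu²⁺ is absent, so RudL is inactive.
Required activator RudL is absent, so *velA* is not transcribed.
So VelA is not produced.
With no repressor bound, *lomR* is transcribed.
So LomR is produced and active.
No repressor is bound and LomR is active, so *wexJ* is transcribed.
So WexJ is produced and active.
Autoinducer-2 is absent, so GixR is inactive.
Cellobiose is present, so NerX is inactive.
Activator WexJ is present, so *velC* is transcribed.

ON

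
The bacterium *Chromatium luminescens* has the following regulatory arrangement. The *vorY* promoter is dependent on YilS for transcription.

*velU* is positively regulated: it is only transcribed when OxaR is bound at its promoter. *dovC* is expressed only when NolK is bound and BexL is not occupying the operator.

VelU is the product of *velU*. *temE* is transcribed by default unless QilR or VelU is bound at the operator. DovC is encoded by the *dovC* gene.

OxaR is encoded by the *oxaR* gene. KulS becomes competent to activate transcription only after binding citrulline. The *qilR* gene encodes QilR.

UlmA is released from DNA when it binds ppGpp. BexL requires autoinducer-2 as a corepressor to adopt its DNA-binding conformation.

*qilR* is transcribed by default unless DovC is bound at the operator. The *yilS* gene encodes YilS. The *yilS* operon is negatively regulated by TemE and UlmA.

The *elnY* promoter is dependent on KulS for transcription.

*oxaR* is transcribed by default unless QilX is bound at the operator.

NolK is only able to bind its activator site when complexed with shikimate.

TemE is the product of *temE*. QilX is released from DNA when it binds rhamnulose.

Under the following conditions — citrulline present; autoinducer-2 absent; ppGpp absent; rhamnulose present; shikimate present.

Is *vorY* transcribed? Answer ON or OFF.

Shikimate is present, so NolK is active.
Autoinducer-2 is absent, so BexL is inactive.
No repressor is bound and NolK is active, so *dovC* is transcribed.
So DovC is produced and active.
With repressor DovC bound, *qilR* is not transcribed.
So QilR is not produced.
Rhamnulose is present, so QilX is inactive.
With no repressor bound, *oxaR* is transcribed.
So OxaR is produced and active.
No repressor is bound and OxaR is active, so *velU* is transcribed.
So VelU is produced and active.
With repressor VelU bound, *temE* is not transcribed.
So TemE is not produced.
ppGpp is absent, so UlmA is active.
With repressor UlmA bound, *yilS* is not transcribed.
So YilS is not produced.
Required activator YilS is absent, so *vorY* is not transcribed.

OFF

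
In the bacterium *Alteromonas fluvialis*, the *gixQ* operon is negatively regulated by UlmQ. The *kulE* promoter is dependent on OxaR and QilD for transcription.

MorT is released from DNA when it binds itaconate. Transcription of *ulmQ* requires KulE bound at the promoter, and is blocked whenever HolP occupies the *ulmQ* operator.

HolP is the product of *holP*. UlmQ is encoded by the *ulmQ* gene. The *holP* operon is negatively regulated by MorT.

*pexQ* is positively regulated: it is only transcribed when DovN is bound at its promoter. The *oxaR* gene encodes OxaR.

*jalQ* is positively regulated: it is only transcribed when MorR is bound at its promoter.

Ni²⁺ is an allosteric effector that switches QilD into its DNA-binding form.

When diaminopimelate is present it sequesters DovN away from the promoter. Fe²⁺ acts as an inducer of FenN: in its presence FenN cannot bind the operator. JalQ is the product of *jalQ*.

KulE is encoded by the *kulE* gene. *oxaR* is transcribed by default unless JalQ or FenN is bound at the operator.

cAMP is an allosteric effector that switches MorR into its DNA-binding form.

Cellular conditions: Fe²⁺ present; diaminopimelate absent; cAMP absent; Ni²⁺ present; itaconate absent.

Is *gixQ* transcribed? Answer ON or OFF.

OFF

cAMP is absent, so MorR is inactive.
Required activator MorR is absent, so *jalQ* is not transcribed.
So JalQ is not produced.
Fe²⁺ is present, so FenN is inactive.
With no repressor bound, *oxaR* is transcribed.
So OxaR is produced and active.
Ni²⁺ is present, so QilD is active.
No repressor is bound and OxaR and QilD are active, so *kulE* is transcribed.
So KulE is produced and active.
Itaconate is absent, so MorT is active.
With repressor MorT bound, *holP* is not transcribed.
So HolP is not produced.
No repressor is bound and KulE is active, so *ulmQ* is transcribed.
So UlmQ is produced and active.
With repressor UlmQ bound, *gixQ* is not transcribed.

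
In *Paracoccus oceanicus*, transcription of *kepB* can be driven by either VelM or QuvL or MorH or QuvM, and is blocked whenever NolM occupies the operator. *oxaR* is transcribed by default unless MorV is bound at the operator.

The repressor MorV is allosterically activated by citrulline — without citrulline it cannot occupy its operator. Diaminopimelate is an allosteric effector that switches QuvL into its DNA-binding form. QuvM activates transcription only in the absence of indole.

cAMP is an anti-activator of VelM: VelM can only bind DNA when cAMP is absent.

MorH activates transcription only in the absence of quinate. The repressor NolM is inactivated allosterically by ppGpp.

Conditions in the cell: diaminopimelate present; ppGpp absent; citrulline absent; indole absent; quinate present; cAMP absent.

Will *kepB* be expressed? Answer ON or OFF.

cAMP is absent, so VelM is active.
ppGpp is absent, so NolM is active.
Diaminopimelate is present, so QuvL is active.
Quinate is present, so MorH is inactive.
Indole is absent, so QuvM is active.
With repressor NolM bound, *kepB* is not transcribed.

OFF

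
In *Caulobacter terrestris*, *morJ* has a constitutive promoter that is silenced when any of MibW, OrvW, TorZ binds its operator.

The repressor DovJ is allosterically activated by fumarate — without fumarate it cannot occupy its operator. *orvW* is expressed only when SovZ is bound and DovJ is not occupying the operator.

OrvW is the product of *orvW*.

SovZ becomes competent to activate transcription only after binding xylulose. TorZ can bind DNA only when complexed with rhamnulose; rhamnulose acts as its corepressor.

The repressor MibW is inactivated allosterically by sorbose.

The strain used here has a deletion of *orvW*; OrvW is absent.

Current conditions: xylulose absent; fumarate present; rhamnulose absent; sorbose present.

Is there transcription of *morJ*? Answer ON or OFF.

ON

Sorbose is present, so MibW is inactive.
OrvW is non-functional in this strain, so it has no effect.
Rhamnulose is absent, so TorZ is inactive.
With no repressor bound, *morJ* is transcribed.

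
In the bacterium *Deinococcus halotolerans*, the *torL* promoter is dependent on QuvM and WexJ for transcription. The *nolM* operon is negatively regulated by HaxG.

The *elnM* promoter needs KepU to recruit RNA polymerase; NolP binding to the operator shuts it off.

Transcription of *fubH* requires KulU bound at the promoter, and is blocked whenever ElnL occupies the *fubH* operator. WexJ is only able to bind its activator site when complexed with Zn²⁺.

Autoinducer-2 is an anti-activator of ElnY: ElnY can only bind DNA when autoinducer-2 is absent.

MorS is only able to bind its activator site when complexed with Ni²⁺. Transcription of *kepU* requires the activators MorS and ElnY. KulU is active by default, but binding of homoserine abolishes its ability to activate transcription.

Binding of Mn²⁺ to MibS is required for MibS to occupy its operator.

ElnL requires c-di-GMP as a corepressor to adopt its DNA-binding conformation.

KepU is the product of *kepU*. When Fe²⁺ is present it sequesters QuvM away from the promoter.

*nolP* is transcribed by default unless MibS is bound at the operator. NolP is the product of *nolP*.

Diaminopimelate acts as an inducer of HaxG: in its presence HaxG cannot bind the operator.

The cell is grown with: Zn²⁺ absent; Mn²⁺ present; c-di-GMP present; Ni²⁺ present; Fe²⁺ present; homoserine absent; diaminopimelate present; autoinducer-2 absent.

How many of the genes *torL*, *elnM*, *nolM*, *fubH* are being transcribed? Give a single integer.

2

Fe²⁺ is present, so QuvM is inactive.
Zn²⁺ is absent, so WexJ is inactive.
Required activator QuvM is absent, so *torL* is not transcribed.
→ *torL* is OFF.
Mn²⁺ is present, so MibS is active.
With repressor MibS bound, *nolP* is not transcribed.
So NolP is not produced.
Ni²⁺ is present, so MorS is active.
Autoinducer-2 is absent, so ElnY is active.
No repressor is bound and MorS and ElnY are active, so *kepU* is transcribed.
So KepU is produced and active.
No repressor is bound and KepU is active, so *elnM* is transcribed.
→ *elnM* is ON.
Diaminopimelate is present, so HaxG is inactive.
With no repressor bound, *nolM* is transcribed.
→ *nolM* is ON.
c-di-GMP is present, so ElnL is active.
Homoserine is absent, so KulU is active.
With repressor ElnL bound, *fubH* is not transcribed.
→ *fubH* is OFF.
2 of the 4 genes are transcribed.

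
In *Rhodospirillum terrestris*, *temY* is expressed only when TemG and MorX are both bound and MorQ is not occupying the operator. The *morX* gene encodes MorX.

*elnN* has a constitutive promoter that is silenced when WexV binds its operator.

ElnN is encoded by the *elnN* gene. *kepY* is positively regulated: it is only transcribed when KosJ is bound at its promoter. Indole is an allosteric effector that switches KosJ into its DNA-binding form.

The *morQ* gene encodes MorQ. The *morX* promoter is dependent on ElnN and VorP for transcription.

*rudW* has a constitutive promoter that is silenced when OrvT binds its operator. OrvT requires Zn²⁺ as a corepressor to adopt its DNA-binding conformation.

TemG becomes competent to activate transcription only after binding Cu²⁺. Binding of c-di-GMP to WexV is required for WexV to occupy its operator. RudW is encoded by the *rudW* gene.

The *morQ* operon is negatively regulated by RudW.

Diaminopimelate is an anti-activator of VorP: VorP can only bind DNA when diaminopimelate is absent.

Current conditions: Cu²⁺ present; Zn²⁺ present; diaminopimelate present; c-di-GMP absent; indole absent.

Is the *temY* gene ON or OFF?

Zn²⁺ is present, so OrvT is active.
With repressor OrvT bound, *rudW* is not transcribed.
So RudW is not produced.
With no repressor bound, *morQ* is transcribed.
So MorQ is produced and active.
Cu²⁺ is present, so TemG is active.
c-di-GMP is absent, so WexV is inactive.
With no repressor bound, *elnN* is transcribed.
So ElnN is produced and active.
Diaminopimelate is present, so VorP is inactive.
Required activator VorP is absent, so *morX* is not transcribed.
So MorX is not produced.
With repressor MorQ bound, *temY* is not transcribed.

OFF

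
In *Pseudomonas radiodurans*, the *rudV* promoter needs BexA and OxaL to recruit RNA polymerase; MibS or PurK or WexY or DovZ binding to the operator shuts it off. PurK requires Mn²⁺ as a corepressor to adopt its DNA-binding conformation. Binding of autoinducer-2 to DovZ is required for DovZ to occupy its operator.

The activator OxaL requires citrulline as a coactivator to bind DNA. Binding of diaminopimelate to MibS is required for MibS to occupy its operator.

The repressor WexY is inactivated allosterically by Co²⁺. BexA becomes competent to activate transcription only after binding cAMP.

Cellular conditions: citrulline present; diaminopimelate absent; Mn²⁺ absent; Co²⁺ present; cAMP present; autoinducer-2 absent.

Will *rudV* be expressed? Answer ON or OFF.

ON

Diaminopimelate is absent, so MibS is inactive.
Mn²⁺ is absent, so PurK is inactive.
cAMP is present, so BexA is active.
Co²⁺ is present, so WexY is inactive.
Citrulline is present, so OxaL is active.
Autoinducer-2 is absent, so DovZ is inactive.
No repressor is bound and BexA and OxaL are active, so *rudV* is transcribed.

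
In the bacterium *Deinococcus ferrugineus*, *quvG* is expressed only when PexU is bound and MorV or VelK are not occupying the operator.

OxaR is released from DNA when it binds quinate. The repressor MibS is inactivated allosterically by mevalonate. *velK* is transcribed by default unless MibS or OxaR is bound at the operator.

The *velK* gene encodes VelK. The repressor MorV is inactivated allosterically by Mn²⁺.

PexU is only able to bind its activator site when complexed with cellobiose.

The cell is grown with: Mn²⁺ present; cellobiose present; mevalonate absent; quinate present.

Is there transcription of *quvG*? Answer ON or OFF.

ON

Cellobiose is present, so PexU is active.
Mn²⁺ is present, so MorV is inactive.
Mevalonate is absent, so MibS is active.
Quinate is present, so OxaR is inactive.
With repressor MibS bound, *velK* is not transcribed.
So VelK is not produced.
No repressor is bound and PexU is active, so *quvG* is transcribed.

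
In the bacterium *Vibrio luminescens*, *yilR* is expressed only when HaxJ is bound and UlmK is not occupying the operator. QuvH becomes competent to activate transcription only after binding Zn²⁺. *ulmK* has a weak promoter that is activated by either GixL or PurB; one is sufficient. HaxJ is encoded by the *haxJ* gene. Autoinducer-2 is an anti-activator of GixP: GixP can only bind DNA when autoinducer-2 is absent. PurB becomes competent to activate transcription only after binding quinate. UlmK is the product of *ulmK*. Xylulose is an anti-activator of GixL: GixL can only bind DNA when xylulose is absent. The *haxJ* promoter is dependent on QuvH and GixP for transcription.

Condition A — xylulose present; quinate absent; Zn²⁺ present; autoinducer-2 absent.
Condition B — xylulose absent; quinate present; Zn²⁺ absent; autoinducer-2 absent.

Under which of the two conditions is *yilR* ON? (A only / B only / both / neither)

A only

Condition A:
Xylulose is present, so GixL is inactive.
Quinate is absent, so PurB is inactive.
No activator is available at the *ulmK* promoter, so *ulmK* is not transcribed.
So UlmK is not produced.
Zn²⁺ is present, so QuvH is active.
Autoinducer-2 is absent, so GixP is active.
No repressor is bound and QuvH and GixP are active, so *haxJ* is transcribed.
So HaxJ is produced and active.
No repressor is bound and HaxJ is active, so *yilR* is transcribed.
→ *yilR* is ON in A.
Condition B:
Xylulose is absent, so GixL is active.
Quinate is present, so PurB is active.
Activator GixL is present, so *ulmK* is transcribed.
So UlmK is produced and active.
Zn²⁺ is absent, so QuvH is inactive.
Autoinducer-2 is absent, so GixP is active.
Required activator QuvH is absent, so *haxJ* is not transcribed.
So HaxJ is not produced.
With repressor UlmK bound, *yilR* is not transcribed.
→ *yilR* is OFF in B.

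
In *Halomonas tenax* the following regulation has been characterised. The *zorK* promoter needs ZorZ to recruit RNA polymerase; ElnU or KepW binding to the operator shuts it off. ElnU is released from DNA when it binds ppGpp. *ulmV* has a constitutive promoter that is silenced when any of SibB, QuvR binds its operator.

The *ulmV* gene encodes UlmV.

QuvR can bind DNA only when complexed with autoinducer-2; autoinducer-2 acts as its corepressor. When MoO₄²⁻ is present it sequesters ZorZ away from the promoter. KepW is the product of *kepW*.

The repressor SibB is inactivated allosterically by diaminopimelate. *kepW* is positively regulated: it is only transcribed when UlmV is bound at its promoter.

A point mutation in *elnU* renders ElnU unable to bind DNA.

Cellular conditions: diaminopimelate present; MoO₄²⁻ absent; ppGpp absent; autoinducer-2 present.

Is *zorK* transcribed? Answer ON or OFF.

ON

MoO₄²⁻ is absent, so ZorZ is active.
ElnU is non-functional in this strain, so it has no effect.
Diaminopimelate is present, so SibB is inactive.
Autoinducer-2 is present, so QuvR is active.
With repressor QuvR bound, *ulmV* is not transcribed.
So UlmV is not produced.
Required activator UlmV is absent, so *kepW* is not transcribed.
So KepW is not produced.
No repressor is bound and ZorZ is active, so *zorK* is transcribed.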